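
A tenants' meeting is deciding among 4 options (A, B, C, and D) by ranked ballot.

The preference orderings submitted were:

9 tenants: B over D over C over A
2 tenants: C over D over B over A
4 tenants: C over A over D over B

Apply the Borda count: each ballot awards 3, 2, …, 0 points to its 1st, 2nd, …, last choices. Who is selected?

Borda scores:
  A: 9·0 + 2·0 + 4·2 = 8
  B: 9·3 + 2·1 + 4·0 = 29
  C: 9·1 + 2·3 + 4·3 = 27
  D: 9·2 + 2·2 + 4·1 = 26
B has the highest total.

B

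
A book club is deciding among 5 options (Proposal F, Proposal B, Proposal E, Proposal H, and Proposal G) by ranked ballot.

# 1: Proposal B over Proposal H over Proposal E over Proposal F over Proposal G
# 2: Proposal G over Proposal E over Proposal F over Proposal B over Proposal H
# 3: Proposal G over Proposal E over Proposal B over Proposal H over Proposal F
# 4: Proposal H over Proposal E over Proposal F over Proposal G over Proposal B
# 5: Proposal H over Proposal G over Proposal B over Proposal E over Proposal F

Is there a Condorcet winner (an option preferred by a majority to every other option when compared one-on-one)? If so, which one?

There is no Condorcet winner

Head-to-head results (5 voters total):
Proposal F vs Proposal B: Proposal B wins 3–2.
Proposal F vs Proposal E: Proposal E wins 5–0.
Proposal F vs Proposal H: Proposal H wins 4–1.
Proposal F vs Proposal G: Proposal G wins 3–2.
Proposal B vs Proposal E: Proposal E wins 3–2.
Proposal B vs Proposal H: Proposal B wins 3–2.
Proposal B vs Proposal G: Proposal G wins 4–1.
Proposal E vs Proposal H: Proposal H wins 3–2.
Proposal E vs Proposal G: Proposal G wins 3–2.
Proposal H vs Proposal G: Proposal H wins 3–2.
No candidate beats all others: Proposal B beats Proposal H beats Proposal E beats Proposal B, a majority cycle.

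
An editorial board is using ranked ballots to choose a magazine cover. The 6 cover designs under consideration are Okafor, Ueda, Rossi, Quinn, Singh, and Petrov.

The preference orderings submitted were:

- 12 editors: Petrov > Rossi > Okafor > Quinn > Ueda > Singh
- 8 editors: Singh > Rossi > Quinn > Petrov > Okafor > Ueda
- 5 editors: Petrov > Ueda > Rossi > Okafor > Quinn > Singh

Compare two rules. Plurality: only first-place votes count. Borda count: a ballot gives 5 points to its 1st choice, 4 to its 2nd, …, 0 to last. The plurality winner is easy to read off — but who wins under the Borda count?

Plurality first-place counts: Okafor 0, Ueda 0, Rossi 0, Quinn 0, Singh 8, Petrov 17 → Petrov.
Borda totals: Okafor 54, Ueda 32, Rossi 95, Quinn 53, Singh 40, Petrov 101 → Petrov.

Petrov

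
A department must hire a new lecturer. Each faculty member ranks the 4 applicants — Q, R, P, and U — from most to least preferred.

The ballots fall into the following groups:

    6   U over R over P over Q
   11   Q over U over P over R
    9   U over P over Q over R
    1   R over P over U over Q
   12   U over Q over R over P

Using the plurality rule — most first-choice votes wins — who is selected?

U

First-place vote totals:
  Q: 11
  R: 1
  P: 0
  U: 27
U has the most first-place votes.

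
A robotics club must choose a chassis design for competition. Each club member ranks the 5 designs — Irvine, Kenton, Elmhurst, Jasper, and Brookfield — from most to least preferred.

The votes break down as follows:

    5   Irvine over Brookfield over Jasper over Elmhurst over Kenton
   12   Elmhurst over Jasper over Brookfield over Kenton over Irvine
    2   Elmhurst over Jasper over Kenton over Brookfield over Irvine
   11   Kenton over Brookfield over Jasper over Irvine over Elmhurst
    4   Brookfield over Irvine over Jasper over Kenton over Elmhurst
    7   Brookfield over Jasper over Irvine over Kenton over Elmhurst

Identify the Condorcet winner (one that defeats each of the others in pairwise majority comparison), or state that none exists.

Head-to-head results (41 voters total):
Irvine vs Kenton: Kenton wins 25–16.
Irvine vs Elmhurst: Irvine wins 27–14.
Irvine vs Jasper: Jasper wins 32–9.
Irvine vs Brookfield: Brookfield wins 36–5.
Kenton vs Elmhurst: Kenton wins 22–19.
Kenton vs Jasper: Jasper wins 30–11.
Kenton vs Brookfield: Brookfield wins 28–13.
Elmhurst vs Jasper: Jasper wins 27–14.
Elmhurst vs Brookfield: Brookfield wins 27–14.
Jasper vs Brookfield: Brookfield wins 27–14.
Brookfield beats each rival — Irvine (36–5), Kenton (28–13), Elmhurst (27–14), Jasper (27–14) — so Brookfield is the Condorcet winner.

Brookfield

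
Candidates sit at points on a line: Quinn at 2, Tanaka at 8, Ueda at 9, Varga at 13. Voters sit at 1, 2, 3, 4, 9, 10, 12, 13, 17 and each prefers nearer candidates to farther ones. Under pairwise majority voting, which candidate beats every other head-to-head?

With single-peaked preferences on a line, the Condorcet winner is the candidate closest to the median voter.
The median voter (position 9) is closest to Ueda at 9.
Check: Ueda vs Quinn — voters closer to Ueda: 5 of 9.

Ueda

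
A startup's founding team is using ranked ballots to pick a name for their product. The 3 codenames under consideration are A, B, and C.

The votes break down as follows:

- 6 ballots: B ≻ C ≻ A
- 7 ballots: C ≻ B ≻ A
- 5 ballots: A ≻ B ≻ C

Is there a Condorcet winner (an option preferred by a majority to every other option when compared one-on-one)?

Yes

Head-to-head results (18 voters total):
A vs B: B wins 13–5.
A vs C: C wins 13–5.
B vs C: B wins 11–7.
B beats each rival — A (13–5), C (11–7) — so B is the Condorcet winner.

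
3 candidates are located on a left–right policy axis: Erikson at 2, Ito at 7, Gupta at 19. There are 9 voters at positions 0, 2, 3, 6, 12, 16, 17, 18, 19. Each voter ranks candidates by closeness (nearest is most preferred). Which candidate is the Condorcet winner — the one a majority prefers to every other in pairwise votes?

Ito

With single-peaked preferences on a line, the Condorcet winner is the candidate closest to the median voter.
The median voter (position 12) is closest to Ito at 7.
Check: Ito vs Erikson — voters closer to Ito: 6 of 9.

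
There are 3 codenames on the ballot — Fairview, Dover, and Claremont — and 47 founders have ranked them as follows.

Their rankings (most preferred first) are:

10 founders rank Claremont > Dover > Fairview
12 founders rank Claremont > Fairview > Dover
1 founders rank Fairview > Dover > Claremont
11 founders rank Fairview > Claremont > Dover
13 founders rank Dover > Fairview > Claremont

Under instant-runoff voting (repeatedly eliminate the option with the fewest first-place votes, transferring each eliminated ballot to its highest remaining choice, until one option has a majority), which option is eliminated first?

Fairview

Round 1: Claremont 22, Dover 13, Fairview 12. Fairview has the fewest and is eliminated.
Round 2: Claremont 33, Dover 14. Claremont has a majority.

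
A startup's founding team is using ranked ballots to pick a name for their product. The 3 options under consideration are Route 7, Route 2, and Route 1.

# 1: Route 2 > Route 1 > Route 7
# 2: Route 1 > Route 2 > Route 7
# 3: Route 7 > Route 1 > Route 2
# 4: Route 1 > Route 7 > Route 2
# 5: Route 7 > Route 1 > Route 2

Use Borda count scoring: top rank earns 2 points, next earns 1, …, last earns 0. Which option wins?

Route 1

Borda scores:
  Route 7: 0 + 0 + 2 + 1 + 2 = 5
  Route 2: 2 + 1 + 0 + 0 + 0 = 3
  Route 1: 1 + 2 + 1 + 2 + 1 = 7
Route 1 has the highest total.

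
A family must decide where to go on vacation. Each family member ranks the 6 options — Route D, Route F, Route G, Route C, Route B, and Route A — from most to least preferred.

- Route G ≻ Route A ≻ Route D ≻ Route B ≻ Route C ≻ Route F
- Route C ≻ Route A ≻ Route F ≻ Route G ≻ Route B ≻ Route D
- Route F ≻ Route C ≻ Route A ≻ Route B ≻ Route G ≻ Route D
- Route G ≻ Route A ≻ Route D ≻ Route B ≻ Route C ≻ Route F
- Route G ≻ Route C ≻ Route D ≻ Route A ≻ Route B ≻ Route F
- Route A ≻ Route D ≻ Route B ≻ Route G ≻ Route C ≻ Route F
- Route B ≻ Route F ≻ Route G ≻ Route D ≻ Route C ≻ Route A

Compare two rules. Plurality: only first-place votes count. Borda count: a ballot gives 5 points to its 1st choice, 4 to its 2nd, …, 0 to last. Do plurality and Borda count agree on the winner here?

Plurality first-place counts: Route D 0, Route F 1, Route G 3, Route C 1, Route B 1, Route A 1 → Route G.
Borda totals: Route D 15, Route F 12, Route G 23, Route C 17, Route B 16, Route A 22 → Route G.
The two rules agree on Route G.

Yes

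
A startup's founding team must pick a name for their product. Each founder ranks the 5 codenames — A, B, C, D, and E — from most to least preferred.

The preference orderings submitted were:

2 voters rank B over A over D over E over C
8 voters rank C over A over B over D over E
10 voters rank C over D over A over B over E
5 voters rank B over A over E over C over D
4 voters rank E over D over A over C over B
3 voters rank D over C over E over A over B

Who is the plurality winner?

C

First-place vote totals:
  A: 0
  B: 7
  C: 18
  D: 3
  E: 4
C has the most first-place votes.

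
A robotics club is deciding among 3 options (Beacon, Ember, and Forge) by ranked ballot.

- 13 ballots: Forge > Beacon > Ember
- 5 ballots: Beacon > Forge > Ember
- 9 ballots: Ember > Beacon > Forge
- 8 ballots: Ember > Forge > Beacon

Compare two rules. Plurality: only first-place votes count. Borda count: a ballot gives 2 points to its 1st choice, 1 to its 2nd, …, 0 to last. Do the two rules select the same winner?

Plurality first-place counts: Beacon 5, Ember 17, Forge 13 → Ember.
Borda totals: Beacon 32, Ember 34, Forge 39 → Forge.
The two rules disagree: plurality picks Ember, Borda picks Forge.

No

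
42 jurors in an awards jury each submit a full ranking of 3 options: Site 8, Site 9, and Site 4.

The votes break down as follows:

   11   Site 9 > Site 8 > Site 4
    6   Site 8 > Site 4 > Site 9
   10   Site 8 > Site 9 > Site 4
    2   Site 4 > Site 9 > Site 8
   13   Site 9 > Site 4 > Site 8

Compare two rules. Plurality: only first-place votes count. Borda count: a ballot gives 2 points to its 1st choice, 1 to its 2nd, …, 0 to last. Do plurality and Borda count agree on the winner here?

Plurality first-place counts: Site 8 16, Site 9 24, Site 4 2 → Site 9.
Borda totals: Site 8 43, Site 9 60, Site 4 23 → Site 9.
The two rules agree on Site 9.

Yes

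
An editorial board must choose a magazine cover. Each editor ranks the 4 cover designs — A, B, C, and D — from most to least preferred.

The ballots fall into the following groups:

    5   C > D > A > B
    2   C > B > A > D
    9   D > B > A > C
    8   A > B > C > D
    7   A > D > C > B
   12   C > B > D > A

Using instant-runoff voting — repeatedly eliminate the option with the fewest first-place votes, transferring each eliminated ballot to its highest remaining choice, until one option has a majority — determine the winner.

A

Round 1: C 19, A 15, D 9, B 0. B has the fewest and is eliminated.
Round 2: C 19, A 15, D 9. D has the fewest and is eliminated.
Round 3: A 24, C 19. A has a majority.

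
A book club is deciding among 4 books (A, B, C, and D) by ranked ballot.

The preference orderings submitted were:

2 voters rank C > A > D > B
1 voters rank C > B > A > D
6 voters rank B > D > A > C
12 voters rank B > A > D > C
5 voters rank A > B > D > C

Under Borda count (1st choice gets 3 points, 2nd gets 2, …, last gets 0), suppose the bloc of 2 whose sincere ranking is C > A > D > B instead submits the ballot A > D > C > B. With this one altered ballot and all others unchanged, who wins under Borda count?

Borda totals with the altered ballot: A 52, B 66, C 5, D 33.
The winner is unchanged: still B.

B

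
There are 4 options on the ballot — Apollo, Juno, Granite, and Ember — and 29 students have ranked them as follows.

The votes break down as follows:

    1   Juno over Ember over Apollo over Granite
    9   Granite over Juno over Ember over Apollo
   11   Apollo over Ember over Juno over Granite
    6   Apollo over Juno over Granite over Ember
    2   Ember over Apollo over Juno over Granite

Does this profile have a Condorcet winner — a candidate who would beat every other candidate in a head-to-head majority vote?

Head-to-head results (29 voters total):
Apollo vs Juno: Apollo wins 19–10.
Apollo vs Granite: Apollo wins 20–9.
Apollo vs Ember: Apollo wins 17–12.
Juno vs Granite: Juno wins 20–9.
Juno vs Ember: Juno wins 16–13.
Granite vs Ember: Granite wins 15–14.
Apollo beats each rival — Juno (19–10), Granite (20–9), Ember (17–12) — so Apollo is the Condorcet winner.

Yes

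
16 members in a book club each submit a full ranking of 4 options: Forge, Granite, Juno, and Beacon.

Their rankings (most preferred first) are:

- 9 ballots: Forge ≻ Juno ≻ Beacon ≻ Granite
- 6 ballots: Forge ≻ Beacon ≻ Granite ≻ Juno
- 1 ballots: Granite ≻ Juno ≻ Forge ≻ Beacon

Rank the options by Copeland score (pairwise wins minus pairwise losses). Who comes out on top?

Forge

Pairwise results:
  Forge vs Granite: Forge wins 15–1.
  Forge vs Juno: Forge wins 15–1.
  Forge vs Beacon: Forge wins 16–0.
  Granite vs Juno: Juno wins 9–7.
  Granite vs Beacon: Beacon wins 15–1.
  Juno vs Beacon: Juno wins 10–6.
Copeland scores (wins − losses):
  Forge: 3 − 0 = 3
  Granite: 0 − 3 = -3
  Juno: 2 − 1 = 1
  Beacon: 1 − 2 = -1
Forge has the best Copeland score.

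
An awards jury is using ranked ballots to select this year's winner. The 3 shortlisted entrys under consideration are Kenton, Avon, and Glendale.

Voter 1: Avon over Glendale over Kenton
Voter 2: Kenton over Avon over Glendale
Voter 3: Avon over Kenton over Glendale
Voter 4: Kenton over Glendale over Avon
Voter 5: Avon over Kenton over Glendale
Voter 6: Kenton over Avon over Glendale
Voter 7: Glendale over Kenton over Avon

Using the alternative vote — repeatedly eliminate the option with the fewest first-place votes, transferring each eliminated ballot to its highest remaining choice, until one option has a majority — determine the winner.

Round 1: Kenton 3, Avon 3, Glendale 1. Glendale has the fewest and is eliminated.
Round 2: Kenton 4, Avon 3. Kenton has a majority.

Kenton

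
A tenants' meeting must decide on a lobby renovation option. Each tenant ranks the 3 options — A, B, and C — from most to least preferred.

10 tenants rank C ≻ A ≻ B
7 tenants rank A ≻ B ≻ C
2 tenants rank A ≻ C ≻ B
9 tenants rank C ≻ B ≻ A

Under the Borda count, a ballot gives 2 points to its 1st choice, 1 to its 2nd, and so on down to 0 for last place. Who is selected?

C

Borda scores:
  A: 10·1 + 7·2 + 2·2 + 9·0 = 28
  B: 10·0 + 7·1 + 2·0 + 9·1 = 16
  C: 10·2 + 7·0 + 2·1 + 9·2 = 40
C has the highest total.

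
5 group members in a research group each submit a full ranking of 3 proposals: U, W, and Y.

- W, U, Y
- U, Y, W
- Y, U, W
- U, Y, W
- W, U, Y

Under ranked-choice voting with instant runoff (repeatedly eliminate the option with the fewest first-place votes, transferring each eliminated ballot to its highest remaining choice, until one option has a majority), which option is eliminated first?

Y

Round 1: U 2, W 2, Y 1. Y has the fewest and is eliminated.
Round 2: U 3, W 2. U has a majority.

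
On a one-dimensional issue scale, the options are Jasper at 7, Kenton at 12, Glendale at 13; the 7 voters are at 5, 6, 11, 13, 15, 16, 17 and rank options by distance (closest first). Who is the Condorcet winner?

With single-peaked preferences on a line, the Condorcet winner is the candidate closest to the median voter.
The median voter (position 13) is closest to Glendale at 13.
Check: Glendale vs Jasper — voters closer to Glendale: 5 of 7.

Glendale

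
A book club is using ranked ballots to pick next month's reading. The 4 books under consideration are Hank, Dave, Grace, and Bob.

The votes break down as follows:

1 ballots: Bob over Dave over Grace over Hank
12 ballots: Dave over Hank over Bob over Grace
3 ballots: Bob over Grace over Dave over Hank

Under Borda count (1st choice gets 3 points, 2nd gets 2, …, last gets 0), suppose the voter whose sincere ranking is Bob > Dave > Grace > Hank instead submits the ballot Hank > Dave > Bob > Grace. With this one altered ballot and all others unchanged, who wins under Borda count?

Dave

Borda totals with the altered ballot: Hank 27, Dave 41, Grace 6, Bob 22.
The winner is unchanged: still Dave.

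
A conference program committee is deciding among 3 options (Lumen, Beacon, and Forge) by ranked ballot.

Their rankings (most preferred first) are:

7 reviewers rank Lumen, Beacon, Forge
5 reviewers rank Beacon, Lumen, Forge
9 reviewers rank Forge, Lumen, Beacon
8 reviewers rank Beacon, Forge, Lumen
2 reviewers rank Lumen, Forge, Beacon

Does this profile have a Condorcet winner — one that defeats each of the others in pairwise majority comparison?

No

Head-to-head results (31 voters total):
Lumen vs Beacon: Lumen wins 18–13.
Lumen vs Forge: Forge wins 17–14.
Beacon vs Forge: Beacon wins 20–11.
No candidate beats all others: Lumen beats Beacon beats Forge beats Lumen, a majority cycle.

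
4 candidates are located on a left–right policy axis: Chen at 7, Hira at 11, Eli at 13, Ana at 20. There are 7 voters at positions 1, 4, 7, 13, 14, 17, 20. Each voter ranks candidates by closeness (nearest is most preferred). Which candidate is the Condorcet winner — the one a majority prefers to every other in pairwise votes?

With single-peaked preferences on a line, the Condorcet winner is the candidate closest to the median voter.
The median voter (position 13) is closest to Eli at 13.
Check: Eli vs Chen — voters closer to Eli: 4 of 7.

Eli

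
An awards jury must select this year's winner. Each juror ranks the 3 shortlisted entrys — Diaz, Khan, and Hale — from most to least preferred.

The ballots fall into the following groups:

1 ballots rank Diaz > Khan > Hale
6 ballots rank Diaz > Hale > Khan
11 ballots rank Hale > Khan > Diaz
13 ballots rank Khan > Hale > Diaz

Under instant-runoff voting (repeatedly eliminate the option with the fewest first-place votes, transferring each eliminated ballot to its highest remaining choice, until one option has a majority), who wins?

Round 1: Khan 13, Hale 11, Diaz 7. Diaz has the fewest and is eliminated.
Round 2: Hale 17, Khan 14. Hale has a majority.

Hale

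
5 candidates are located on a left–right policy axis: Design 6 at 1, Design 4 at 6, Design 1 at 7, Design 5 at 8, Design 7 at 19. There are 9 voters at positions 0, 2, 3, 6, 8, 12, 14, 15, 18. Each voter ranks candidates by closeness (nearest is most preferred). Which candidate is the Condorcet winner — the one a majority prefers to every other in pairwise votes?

Design 5

With single-peaked preferences on a line, the Condorcet winner is the candidate closest to the median voter.
The median voter (position 8) is closest to Design 5 at 8.
Check: Design 5 vs Design 1 — voters closer to Design 5: 5 of 9.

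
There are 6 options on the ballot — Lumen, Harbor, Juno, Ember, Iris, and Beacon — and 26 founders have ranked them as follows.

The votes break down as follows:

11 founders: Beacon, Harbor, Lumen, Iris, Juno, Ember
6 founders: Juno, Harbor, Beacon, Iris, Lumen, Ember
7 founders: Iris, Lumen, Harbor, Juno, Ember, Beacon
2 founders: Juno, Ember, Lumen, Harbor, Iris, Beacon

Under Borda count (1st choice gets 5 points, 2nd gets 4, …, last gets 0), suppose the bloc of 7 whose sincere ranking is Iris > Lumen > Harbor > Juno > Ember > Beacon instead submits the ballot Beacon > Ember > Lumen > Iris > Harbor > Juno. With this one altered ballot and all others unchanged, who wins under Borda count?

Borda totals with the altered ballot: Lumen 66, Harbor 79, Juno 51, Ember 36, Iris 50, Beacon 108.
The switch changes the winner from Harbor to Beacon.

Beacon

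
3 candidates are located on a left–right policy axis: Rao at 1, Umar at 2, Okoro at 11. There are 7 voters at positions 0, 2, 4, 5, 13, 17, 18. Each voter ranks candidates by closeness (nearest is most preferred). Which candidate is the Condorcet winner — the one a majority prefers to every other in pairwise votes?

Umar

With single-peaked preferences on a line, the Condorcet winner is the candidate closest to the median voter.
The median voter (position 5) is closest to Umar at 2.
Check: Umar vs Okoro — voters closer to Umar: 4 of 7.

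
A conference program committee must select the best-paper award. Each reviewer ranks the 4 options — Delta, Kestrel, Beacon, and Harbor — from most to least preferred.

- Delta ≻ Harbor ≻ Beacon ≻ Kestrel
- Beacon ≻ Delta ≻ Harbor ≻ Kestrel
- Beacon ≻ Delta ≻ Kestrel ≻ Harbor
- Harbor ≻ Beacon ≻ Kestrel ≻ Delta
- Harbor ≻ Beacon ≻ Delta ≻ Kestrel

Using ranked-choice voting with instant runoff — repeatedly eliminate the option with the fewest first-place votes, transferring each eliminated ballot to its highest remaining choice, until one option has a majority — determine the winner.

Round 1: Beacon 2, Harbor 2, Delta 1, Kestrel 0. Kestrel has the fewest and is eliminated.
Round 2: Beacon 2, Harbor 2, Delta 1. Delta has the fewest and is eliminated.
Round 3: Harbor 3, Beacon 2. Harbor has a majority.

Harbor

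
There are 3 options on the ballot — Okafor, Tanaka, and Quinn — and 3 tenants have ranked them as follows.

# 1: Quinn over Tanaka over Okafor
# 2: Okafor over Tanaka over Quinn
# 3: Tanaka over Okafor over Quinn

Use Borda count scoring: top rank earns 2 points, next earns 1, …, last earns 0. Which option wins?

Tanaka

Borda scores:
  Okafor: 0 + 2 + 1 = 3
  Tanaka: 1 + 1 + 2 = 4
  Quinn: 2 + 0 + 0 = 2
Tanaka has the highest total.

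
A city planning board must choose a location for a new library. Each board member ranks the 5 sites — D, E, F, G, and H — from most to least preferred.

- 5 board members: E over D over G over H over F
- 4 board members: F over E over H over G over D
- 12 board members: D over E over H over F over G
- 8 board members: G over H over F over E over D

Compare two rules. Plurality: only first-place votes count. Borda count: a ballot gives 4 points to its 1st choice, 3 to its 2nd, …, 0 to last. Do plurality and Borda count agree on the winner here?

Plurality first-place counts: D 12, E 5, F 4, G 8, H 0 → D.
Borda totals: D 63, E 76, F 44, G 46, H 61 → E.
The two rules disagree: plurality picks D, Borda picks E.

No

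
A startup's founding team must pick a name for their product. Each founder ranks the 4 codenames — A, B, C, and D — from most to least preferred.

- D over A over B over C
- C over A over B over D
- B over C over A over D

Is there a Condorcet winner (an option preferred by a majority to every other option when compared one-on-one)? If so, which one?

None — there is no Condorcet winner

Head-to-head results (3 voters total):
A vs B: A wins 2–1.
A vs C: C wins 2–1.
A vs D: A wins 2–1.
B vs C: B wins 2–1.
B vs D: B wins 2–1.
C vs D: C wins 2–1.
No candidate beats all others: A beats B beats C beats A, a majority cycle.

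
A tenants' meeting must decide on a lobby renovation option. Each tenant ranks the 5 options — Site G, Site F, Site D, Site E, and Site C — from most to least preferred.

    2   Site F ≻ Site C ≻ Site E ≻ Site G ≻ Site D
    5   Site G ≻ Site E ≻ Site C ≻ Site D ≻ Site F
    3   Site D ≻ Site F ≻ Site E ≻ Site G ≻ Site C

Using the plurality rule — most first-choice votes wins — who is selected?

Site G

First-place vote totals:
  Site G: 5
  Site F: 2
  Site D: 3
  Site E: 0
  Site C: 0
Site G has the most first-place votes.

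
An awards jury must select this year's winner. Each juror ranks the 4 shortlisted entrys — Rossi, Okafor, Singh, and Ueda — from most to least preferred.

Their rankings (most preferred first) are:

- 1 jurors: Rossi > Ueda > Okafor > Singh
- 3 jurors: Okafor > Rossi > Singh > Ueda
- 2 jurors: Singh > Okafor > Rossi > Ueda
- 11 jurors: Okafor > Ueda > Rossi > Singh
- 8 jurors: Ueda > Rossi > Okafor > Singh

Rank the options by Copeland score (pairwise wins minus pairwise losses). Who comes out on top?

Okafor

Pairwise results:
  Rossi vs Okafor: Okafor wins 16–9.
  Rossi vs Singh: Rossi wins 23–2.
  Rossi vs Ueda: Ueda wins 19–6.
  Okafor vs Singh: Okafor wins 23–2.
  Okafor vs Ueda: Okafor wins 16–9.
  Singh vs Ueda: Ueda wins 20–5.
Copeland scores (wins − losses):
  Rossi: 1 − 2 = -1
  Okafor: 3 − 0 = 3
  Singh: 0 − 3 = -3
  Ueda: 2 − 1 = 1
Okafor has the best Copeland score.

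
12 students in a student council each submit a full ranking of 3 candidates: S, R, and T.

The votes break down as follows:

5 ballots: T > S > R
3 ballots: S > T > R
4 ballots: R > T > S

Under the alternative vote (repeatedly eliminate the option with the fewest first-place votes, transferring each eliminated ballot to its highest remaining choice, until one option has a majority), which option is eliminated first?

Round 1: T 5, R 4, S 3. S has the fewest and is eliminated.
Round 2: T 8, R 4. T has a majority.

S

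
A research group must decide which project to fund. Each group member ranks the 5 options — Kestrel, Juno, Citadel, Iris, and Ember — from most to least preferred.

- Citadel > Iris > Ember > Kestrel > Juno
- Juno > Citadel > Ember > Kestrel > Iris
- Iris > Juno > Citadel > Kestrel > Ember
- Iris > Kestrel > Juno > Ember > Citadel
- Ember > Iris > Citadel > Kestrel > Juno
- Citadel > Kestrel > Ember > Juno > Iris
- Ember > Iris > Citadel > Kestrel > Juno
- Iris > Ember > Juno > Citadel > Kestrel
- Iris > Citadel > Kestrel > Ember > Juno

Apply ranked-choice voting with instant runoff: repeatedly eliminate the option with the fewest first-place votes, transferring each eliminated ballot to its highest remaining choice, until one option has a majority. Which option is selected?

Round 1: Iris 4, Citadel 2, Ember 2, Juno 1, Kestrel 0. Kestrel has the fewest and is eliminated.
Round 2: Iris 4, Citadel 2, Ember 2, Juno 1. Juno has the fewest and is eliminated.
Round 3: Iris 4, Citadel 3, Ember 2. Ember has the fewest and is eliminated.
Round 4: Iris 6, Citadel 3. Iris has a majority.

Iris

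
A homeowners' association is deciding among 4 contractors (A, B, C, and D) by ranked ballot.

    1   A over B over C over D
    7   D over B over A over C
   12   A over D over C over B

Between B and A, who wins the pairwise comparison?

A

Ballots ranking B above A: 7.
Ballots ranking A above B: 1+12 = 13.
A wins the head-to-head, 13–7.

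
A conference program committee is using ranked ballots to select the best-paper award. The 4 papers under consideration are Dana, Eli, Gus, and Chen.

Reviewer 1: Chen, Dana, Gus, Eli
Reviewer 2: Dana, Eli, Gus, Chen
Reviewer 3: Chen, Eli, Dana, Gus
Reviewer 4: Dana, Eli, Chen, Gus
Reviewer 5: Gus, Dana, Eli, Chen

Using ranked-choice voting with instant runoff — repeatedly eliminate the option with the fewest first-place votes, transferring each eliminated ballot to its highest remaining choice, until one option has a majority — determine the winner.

Dana

Round 1: Dana 2, Chen 2, Gus 1, Eli 0. Eli has the fewest and is eliminated.
Round 2: Dana 2, Chen 2, Gus 1. Gus has the fewest and is eliminated.
Round 3: Dana 3, Chen 2. Dana has a majority.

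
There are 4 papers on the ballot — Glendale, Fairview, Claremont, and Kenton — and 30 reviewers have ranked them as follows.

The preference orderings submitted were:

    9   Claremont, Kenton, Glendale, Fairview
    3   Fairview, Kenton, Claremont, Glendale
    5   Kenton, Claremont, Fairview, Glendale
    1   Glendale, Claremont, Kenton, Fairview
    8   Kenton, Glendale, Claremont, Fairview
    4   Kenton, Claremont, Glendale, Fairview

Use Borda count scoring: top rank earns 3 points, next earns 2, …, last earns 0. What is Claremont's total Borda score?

Borda scores:
  Glendale: 9·1 + 3·0 + 5·0 + 3 + 8·2 + 4·1 = 32
  Fairview: 9·0 + 3·3 + 5·1 + 0 + 8·0 + 4·0 = 14
  Claremont: 9·3 + 3·1 + 5·2 + 2 + 8·1 + 4·2 = 58
  Kenton: 9·2 + 3·2 + 5·3 + 1 + 8·3 + 4·3 = 76

58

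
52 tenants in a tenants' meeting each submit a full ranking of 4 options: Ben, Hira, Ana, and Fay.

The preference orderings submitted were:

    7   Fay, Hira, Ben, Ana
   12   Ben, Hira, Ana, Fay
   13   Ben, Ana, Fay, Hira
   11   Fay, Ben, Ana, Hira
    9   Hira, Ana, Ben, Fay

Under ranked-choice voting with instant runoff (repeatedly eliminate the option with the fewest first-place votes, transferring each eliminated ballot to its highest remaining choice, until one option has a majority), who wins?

Round 1: Ben 25, Fay 18, Hira 9, Ana 0. Ana has the fewest and is eliminated.
Round 2: Ben 25, Fay 18, Hira 9. Hira has the fewest and is eliminated.
Round 3: Ben 34, Fay 18. Ben has a majority.

Ben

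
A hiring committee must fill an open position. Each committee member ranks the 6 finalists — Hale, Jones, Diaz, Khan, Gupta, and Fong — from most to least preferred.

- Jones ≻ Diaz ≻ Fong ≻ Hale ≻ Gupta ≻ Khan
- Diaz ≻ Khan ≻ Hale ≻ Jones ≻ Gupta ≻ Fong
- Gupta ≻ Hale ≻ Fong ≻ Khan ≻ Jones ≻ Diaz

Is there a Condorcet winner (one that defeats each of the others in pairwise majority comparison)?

Head-to-head results (3 voters total):
Hale vs Jones: Hale wins 2–1.
Hale vs Diaz: Diaz wins 2–1.
Hale vs Khan: Hale wins 2–1.
Hale vs Gupta: Hale wins 2–1.
Hale vs Fong: Hale wins 2–1.
Jones vs Diaz: Jones wins 2–1.
Jones vs Khan: Khan wins 2–1.
Jones vs Gupta: Jones wins 2–1.
Jones vs Fong: Jones wins 2–1.
Diaz vs Khan: Diaz wins 2–1.
Diaz vs Gupta: Diaz wins 2–1.
Diaz vs Fong: Diaz wins 2–1.
Khan vs Gupta: Gupta wins 2–1.
Khan vs Fong: Fong wins 2–1.
Gupta vs Fong: Gupta wins 2–1.
No candidate beats all others: Hale beats Jones beats Diaz beats Hale, a majority cycle.

No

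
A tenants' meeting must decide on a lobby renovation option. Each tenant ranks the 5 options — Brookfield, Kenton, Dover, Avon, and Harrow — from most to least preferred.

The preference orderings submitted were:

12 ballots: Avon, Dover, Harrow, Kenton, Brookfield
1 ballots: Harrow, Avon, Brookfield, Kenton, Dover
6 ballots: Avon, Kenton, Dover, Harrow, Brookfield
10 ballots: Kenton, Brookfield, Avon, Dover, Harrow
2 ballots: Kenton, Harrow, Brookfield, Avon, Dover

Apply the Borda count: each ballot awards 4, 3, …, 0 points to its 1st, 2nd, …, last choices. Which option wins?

Avon

Borda scores:
  Brookfield: 12·0 + 2 + 6·0 + 10·3 + 2·2 = 36
  Kenton: 12·1 + 1 + 6·3 + 10·4 + 2·4 = 79
  Dover: 12·3 + 0 + 6·2 + 10·1 + 2·0 = 58
  Avon: 12·4 + 3 + 6·4 + 10·2 + 2·1 = 97
  Harrow: 12·2 + 4 + 6·1 + 10·0 + 2·3 = 40
Avon has the highest total.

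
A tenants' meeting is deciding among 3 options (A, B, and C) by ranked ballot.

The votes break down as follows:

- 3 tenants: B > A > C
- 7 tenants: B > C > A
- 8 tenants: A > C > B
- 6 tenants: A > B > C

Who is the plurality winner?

First-place vote totals:
  A: 14
  B: 10
  C: 0
A has the most first-place votes.

A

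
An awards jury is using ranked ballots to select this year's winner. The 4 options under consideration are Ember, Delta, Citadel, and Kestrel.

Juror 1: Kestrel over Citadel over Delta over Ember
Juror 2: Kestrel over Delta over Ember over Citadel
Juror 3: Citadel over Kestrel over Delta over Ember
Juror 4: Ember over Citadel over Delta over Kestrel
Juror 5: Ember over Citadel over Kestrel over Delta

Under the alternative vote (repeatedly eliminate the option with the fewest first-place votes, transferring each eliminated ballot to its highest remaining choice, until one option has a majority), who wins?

Kestrel

Round 1: Ember 2, Kestrel 2, Citadel 1, Delta 0. Delta has the fewest and is eliminated.
Round 2: Ember 2, Kestrel 2, Citadel 1. Citadel has the fewest and is eliminated.
Round 3: Kestrel 3, Ember 2. Kestrel has a majority.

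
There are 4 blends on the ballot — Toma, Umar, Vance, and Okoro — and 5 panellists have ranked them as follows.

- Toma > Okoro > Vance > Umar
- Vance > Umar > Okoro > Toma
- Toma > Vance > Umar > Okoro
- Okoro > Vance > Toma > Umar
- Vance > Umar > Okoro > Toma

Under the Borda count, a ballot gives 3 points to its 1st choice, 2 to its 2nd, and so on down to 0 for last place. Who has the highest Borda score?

Vance

Borda scores:
  Toma: 3 + 0 + 3 + 1 + 0 = 7
  Umar: 0 + 2 + 1 + 0 + 2 = 5
  Vance: 1 + 3 + 2 + 2 + 3 = 11
  Okoro: 2 + 1 + 0 + 3 + 1 = 7
Vance has the highest total.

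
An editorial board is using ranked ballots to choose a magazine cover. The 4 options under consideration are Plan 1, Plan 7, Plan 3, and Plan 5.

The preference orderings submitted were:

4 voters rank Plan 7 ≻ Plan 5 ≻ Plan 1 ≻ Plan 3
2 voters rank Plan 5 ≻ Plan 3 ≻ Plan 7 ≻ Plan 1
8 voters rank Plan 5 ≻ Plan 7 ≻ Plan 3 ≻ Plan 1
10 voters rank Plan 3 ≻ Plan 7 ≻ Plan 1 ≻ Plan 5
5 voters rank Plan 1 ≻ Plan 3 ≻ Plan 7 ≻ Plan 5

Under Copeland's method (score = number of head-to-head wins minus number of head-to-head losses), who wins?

Pairwise results:
  Plan 1 vs Plan 7: Plan 7 wins 24–5.
  Plan 1 vs Plan 3: Plan 3 wins 20–9.
  Plan 1 vs Plan 5: Plan 1 wins 15–14.
  Plan 7 vs Plan 3: Plan 3 wins 17–12.
  Plan 7 vs Plan 5: Plan 7 wins 19–10.
  Plan 3 vs Plan 5: Plan 3 wins 15–14.
Copeland scores (wins − losses):
  Plan 1: 1 − 2 = -1
  Plan 7: 2 − 1 = 1
  Plan 3: 3 − 0 = 3
  Plan 5: 0 − 3 = -3
Plan 3 has the best Copeland score.

Plan 3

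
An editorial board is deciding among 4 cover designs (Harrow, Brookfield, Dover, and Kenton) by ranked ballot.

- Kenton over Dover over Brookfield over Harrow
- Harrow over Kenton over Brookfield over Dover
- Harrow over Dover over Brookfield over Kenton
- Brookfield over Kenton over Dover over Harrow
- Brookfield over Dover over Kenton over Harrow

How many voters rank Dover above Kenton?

Ballots ranking Dover above Kenton: 2.
Ballots ranking Kenton above Dover: 3.
So 2 of 5 voters prefer Dover to Kenton.

2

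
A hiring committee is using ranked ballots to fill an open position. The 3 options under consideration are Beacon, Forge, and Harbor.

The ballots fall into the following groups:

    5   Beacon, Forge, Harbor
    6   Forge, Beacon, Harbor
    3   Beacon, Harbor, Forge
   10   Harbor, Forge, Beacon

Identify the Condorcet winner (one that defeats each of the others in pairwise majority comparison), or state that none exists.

Head-to-head results (24 voters total):
Beacon vs Forge: Forge wins 16–8.
Beacon vs Harbor: Beacon wins 14–10.
Forge vs Harbor: Harbor wins 13–11.
No candidate beats all others: Beacon beats Harbor beats Forge beats Beacon, a majority cycle.

There is no Condorcet winner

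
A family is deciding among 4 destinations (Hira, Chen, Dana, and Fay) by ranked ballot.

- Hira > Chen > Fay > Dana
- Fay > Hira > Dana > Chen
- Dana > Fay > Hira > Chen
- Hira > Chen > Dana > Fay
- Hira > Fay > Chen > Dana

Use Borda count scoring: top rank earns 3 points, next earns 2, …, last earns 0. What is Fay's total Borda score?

8

Borda scores:
  Hira: 3 + 2 + 1 + 3 + 3 = 12
  Chen: 2 + 0 + 0 + 2 + 1 = 5
  Dana: 0 + 1 + 3 + 1 + 0 = 5
  Fay: 1 + 3 + 2 + 0 + 2 = 8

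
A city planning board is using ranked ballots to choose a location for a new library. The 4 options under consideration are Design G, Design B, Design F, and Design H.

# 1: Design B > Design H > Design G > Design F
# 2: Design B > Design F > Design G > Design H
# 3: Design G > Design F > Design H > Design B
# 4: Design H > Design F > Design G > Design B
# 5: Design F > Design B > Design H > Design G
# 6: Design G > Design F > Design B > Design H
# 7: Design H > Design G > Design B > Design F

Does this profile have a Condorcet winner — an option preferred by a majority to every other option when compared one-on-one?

No

Head-to-head results (7 voters total):
Design G vs Design B: Design G wins 4–3.
Design G vs Design F: Design G wins 4–3.
Design G vs Design H: Design H wins 4–3.
Design B vs Design F: Design F wins 4–3.
Design B vs Design H: Design B wins 4–3.
Design F vs Design H: Design F wins 4–3.
No candidate beats all others: Design G beats Design B beats Design H beats Design G, a majority cycle.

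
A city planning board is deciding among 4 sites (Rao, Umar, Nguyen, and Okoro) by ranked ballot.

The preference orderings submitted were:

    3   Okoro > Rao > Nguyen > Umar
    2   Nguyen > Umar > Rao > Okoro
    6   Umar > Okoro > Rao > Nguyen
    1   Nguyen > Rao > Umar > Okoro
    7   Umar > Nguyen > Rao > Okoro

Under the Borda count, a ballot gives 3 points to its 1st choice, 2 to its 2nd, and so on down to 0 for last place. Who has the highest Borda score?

Borda scores:
  Rao: 3·2 + 2·1 + 6·1 + 2 + 7·1 = 23
  Umar: 3·0 + 2·2 + 6·3 + 1 + 7·3 = 44
  Nguyen: 3·1 + 2·3 + 6·0 + 3 + 7·2 = 26
  Okoro: 3·3 + 2·0 + 6·2 + 0 + 7·0 = 21
Umar has the highest total.

Umar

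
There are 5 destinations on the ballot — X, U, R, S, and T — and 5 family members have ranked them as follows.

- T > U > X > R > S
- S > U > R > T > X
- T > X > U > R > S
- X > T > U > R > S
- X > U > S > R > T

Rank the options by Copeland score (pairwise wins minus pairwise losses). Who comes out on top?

Pairwise results:
  X vs U: X wins 3–2.
  X vs R: X wins 4–1.
  X vs S: X wins 4–1.
  X vs T: T wins 3–2.
  U vs R: U wins 5–0.
  U vs S: U wins 4–1.
  U vs T: T wins 3–2.
  R vs S: R wins 3–2.
  R vs T: T wins 3–2.
  S vs T: T wins 3–2.
Copeland scores (wins − losses):
  X: 3 − 1 = 2
  U: 2 − 2 = 0
  R: 1 − 3 = -2
  S: 0 − 4 = -4
  T: 4 − 0 = 4
T has the best Copeland score.

T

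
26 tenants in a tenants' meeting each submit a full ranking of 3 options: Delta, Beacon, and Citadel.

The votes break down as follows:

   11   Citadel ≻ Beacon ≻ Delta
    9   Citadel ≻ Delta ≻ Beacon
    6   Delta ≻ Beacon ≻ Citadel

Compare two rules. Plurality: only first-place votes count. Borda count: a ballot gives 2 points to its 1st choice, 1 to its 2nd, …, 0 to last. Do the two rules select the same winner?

Yes

Plurality first-place counts: Delta 6, Beacon 0, Citadel 20 → Citadel.
Borda totals: Delta 21, Beacon 17, Citadel 40 → Citadel.
The two rules agree on Citadel.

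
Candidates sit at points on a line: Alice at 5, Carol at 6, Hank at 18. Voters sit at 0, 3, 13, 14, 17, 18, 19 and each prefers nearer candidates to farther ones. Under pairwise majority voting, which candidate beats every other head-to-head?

With single-peaked preferences on a line, the Condorcet winner is the candidate closest to the median voter.
The median voter (position 14) is closest to Hank at 18.
Check: Hank vs Carol — voters closer to Hank: 5 of 7.

Hank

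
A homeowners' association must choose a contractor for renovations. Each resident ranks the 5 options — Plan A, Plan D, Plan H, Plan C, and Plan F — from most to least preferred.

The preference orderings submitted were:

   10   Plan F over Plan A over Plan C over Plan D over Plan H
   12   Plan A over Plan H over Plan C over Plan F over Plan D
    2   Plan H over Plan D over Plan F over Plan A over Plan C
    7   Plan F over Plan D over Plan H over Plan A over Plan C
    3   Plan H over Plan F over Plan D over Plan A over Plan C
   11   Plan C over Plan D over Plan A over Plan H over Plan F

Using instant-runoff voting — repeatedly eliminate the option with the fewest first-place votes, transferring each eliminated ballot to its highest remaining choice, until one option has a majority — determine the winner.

Plan A

Round 1: Plan F 17, Plan A 12, Plan C 11, Plan H 5, Plan D 0. Plan D has the fewest and is eliminated.
Round 2: Plan F 17, Plan A 12, Plan C 11, Plan H 5. Plan H has the fewest and is eliminated.
Round 3: Plan F 22, Plan A 12, Plan C 11. Plan C has the fewest and is eliminated.
Round 4: Plan A 23, Plan F 22. Plan A has a majority.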